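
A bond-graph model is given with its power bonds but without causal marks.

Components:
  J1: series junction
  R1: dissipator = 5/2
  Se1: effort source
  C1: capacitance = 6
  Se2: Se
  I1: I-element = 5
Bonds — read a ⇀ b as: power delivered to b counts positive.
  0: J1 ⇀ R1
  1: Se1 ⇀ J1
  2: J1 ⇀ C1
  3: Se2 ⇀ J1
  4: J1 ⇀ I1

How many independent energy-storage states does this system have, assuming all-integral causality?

2  (C1, I1 all integral)

β1 stroke→J1  (source Se1 imposes e)
β3 stroke→J1  (Se2 (Se) sets effort on bond)
β2 stroke→J1  (C1 integral (e out))
β4 stroke→I1  (I1 integral (f out))
β0 stroke→J1  (common-f at J1 fixed by 4)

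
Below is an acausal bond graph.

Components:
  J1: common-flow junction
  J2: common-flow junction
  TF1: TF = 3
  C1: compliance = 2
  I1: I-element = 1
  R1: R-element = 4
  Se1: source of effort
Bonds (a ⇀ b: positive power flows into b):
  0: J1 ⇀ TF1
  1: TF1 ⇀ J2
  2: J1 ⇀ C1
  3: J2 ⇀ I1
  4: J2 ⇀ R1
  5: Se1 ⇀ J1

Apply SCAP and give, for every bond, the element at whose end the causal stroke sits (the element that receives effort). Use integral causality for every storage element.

#5 |J1  (Se1: effort source, stroke at far end)
#2 |J1  (prefer integral on C1)
#0 |TF1  (J1 needs exactly one f-in)
#1 |J2  (TF1: transformer flips bond 0)
#3 |I1  (I1 outputs flow p/I1)
#4 |J2  (common-f at J2 fixed by 3)

b0 stroke→TF1
b1 stroke→J2
b2 stroke→J1
b3 stroke→I1
b4 stroke→J2
b5 stroke→J1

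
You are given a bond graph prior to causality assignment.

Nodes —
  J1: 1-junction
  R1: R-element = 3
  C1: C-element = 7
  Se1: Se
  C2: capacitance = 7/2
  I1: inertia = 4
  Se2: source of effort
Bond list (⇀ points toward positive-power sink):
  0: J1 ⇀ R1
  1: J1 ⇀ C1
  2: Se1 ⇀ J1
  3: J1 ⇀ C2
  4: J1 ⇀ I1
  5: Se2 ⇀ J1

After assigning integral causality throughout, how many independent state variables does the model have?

3  (C1, C2, I1 all integral)

β2 →J1  (Se1 fixes effort; stroke away)
β5 →J1  (Se2: effort source, stroke at far end)
β1 →J1  (prefer integral on C1)
β3 →J1  (C2 outputs effort q/C2)
β4 →I1  (I1 outputs flow p/I1)
β0 →J1  (J1: bond 4 brought flow, rest push out)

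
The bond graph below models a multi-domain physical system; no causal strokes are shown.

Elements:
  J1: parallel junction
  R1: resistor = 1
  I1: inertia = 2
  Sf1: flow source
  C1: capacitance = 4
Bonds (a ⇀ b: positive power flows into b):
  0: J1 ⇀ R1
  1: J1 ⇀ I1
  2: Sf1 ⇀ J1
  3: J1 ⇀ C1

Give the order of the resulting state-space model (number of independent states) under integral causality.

bond 2 stroke→Sf1  (Sf1 fixes flow; stroke at Sf1)
bond 1 stroke→I1  (I1 integral (f out))
bond 3 stroke→J1  (C1 integral (e out))
bond 0 stroke→R1  (common-e at J1 fixed by 3)

2  (C1, I1 all integral)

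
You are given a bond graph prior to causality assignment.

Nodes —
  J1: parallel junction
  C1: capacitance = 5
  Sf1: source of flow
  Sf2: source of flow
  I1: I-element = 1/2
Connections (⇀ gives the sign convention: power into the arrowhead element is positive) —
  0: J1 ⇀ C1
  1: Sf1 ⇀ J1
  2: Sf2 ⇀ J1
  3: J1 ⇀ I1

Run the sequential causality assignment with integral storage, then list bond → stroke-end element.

β0 →J1
β1 →Sf1
β2 →Sf2
β3 →I1

b1 |Sf1  (Sf1: flow source, stroke at near end)
b2 |Sf2  (Sf2 (Sf) sets flow on bond)
b0 |J1  (prefer integral on C1)
b3 |I1  (J1: bond 0 brought effort, rest push out)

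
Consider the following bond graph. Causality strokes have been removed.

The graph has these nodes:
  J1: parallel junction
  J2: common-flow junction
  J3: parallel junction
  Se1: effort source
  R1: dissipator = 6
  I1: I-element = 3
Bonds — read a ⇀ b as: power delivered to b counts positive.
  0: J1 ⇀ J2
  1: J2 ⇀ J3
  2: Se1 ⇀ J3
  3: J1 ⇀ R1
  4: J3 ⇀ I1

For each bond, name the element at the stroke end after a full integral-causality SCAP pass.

b0 →J1
b1 →J2
b2 →J3
b3 →R1
b4 →I1

#2 stroke at J3  (Se1 fixes effort; stroke away)
#1 stroke at J2  (0-jn J3 has e-setter on 2)
#4 stroke at I1  (J3 effort already set via bond 2)
#0 stroke at J1  (J2: last free bond brings flow in)
#3 stroke at R1  (J1: bond 0 brought effort, rest push out)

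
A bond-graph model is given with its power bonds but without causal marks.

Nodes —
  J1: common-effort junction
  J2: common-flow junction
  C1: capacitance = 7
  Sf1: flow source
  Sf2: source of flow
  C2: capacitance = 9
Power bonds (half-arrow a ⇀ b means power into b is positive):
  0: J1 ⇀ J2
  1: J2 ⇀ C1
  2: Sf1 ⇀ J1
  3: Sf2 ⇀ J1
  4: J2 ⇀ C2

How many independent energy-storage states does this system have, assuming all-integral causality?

#2 stroke at Sf1  (Sf1 fixes flow; stroke at Sf1)
#3 stroke at Sf2  (Sf2: flow source, stroke at near end)
#0 stroke at J1  (only one effort-in slot at J1)
#1 stroke at J2  (1-jn J2 has f-setter on 0)
#4 stroke at J2  (1-jn J2 has f-setter on 0)

2  (C1, C2 all integral)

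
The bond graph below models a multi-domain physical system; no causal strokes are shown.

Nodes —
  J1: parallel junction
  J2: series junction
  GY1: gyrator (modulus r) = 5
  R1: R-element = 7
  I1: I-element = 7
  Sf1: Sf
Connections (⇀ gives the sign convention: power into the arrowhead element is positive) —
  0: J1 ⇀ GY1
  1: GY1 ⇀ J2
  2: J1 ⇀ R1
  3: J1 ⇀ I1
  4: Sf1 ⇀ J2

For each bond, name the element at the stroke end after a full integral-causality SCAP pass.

#0 stroke→J1
#1 stroke→J2
#2 stroke→R1
#3 stroke→I1
#4 stroke→Sf1

bond 4 →Sf1  (Sf1 (Sf) sets flow on bond)
bond 1 →J2  (J2: bond 4 brought flow, rest push out)
bond 0 →J1  (GY1: gyrator matches bond 1)
bond 2 →R1  (0-jn J1 has e-setter on 0)
bond 3 →I1  (0-jn J1 has e-setter on 0)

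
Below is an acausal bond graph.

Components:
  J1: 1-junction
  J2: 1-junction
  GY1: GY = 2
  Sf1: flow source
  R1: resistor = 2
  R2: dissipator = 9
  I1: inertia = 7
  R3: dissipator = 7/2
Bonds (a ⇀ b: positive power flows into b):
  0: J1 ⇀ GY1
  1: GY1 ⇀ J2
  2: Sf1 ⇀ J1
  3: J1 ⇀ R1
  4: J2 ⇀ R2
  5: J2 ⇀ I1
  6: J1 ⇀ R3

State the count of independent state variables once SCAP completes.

1  (I1 all integral)

#2 stroke at Sf1  (source Sf1 imposes f)
#0 stroke at J1  (J1 flow already set via bond 2)
#3 stroke at J1  (1-jn J1 has f-setter on 2)
#6 stroke at J1  (common-f at J1 fixed by 2)
#1 stroke at J2  (GY GY1: same side as bond 0)
#5 stroke at I1  (I1: I, integral causality)
#4 stroke at J2  (J2 flow already set via bond 5)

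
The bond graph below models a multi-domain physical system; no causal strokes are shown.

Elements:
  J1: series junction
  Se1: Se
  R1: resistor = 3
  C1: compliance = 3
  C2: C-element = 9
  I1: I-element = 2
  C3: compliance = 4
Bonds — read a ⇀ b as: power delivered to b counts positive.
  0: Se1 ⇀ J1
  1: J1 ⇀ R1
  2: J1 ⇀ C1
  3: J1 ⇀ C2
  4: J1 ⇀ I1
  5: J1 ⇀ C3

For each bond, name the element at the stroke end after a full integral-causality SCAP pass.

#0 stroke→J1  (Se1 fixes effort; stroke away)
#2 stroke→J1  (C1: C, integral causality)
#3 stroke→J1  (prefer integral on C2)
#4 stroke→I1  (I1 integral (f out))
#1 stroke→J1  (J1 flow already set via bond 4)
#5 stroke→J1  (common-f at J1 fixed by 4)

#0 →J1
#1 →J1
#2 →J1
#3 →J1
#4 →I1
#5 →J1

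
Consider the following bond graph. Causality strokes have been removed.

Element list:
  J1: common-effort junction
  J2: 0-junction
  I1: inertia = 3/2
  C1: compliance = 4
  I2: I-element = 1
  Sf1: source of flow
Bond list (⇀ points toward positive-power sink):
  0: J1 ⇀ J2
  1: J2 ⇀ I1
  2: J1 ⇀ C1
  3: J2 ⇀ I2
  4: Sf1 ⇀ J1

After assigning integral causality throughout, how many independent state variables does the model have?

b4 stroke at Sf1  (Sf1 (Sf) sets flow on bond)
b1 stroke at I1  (I1 integral (f out))
b2 stroke at J1  (prefer integral on C1)
b0 stroke at J2  (0-jn J1 has e-setter on 2)
b3 stroke at I2  (0-jn J2 has e-setter on 0)

3  (C1, I1, I2 all integral)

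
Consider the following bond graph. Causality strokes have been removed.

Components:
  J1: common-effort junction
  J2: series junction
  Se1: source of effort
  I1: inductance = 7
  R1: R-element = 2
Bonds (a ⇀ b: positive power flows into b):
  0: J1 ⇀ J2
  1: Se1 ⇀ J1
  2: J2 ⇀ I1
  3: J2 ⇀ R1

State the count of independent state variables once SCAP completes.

1  (I1 all integral)

bond 1 →J1  (source Se1 imposes e)
bond 0 →J2  (0-jn J1 has e-setter on 1)
bond 2 →I1  (I1 outputs flow p/I1)
bond 3 →J2  (common-f at J2 fixed by 2)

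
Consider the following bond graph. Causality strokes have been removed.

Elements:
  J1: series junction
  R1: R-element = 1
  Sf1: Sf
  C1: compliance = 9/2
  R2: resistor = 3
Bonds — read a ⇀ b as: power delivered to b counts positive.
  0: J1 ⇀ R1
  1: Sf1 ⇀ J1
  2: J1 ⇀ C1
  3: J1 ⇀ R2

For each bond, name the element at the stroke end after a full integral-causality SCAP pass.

b1 →Sf1  (Sf1 (Sf) sets flow on bond)
b0 →J1  (common-f at J1 fixed by 1)
b2 →J1  (common-f at J1 fixed by 1)
b3 →J1  (J1: bond 1 brought flow, rest push out)

bond 0 |J1
bond 1 |Sf1
bond 2 |J1
bond 3 |J1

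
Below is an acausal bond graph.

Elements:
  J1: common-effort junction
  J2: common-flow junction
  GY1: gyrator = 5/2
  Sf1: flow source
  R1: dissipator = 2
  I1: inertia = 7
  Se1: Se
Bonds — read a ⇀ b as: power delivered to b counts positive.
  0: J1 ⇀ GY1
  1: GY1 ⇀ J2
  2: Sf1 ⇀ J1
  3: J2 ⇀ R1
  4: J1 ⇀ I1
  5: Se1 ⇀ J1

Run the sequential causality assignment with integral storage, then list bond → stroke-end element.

#2 stroke at Sf1  (Sf1: flow source, stroke at near end)
#5 stroke at J1  (source Se1 imposes e)
#0 stroke at GY1  (J1 effort already set via bond 5)
#4 stroke at I1  (0-jn J1 has e-setter on 5)
#1 stroke at GY1  (GY1 both-in/both-out from 0)
#3 stroke at J2  (common-f at J2 fixed by 1)

b0 →GY1
b1 →GY1
b2 →Sf1
b3 →J2
b4 →I1
b5 →J1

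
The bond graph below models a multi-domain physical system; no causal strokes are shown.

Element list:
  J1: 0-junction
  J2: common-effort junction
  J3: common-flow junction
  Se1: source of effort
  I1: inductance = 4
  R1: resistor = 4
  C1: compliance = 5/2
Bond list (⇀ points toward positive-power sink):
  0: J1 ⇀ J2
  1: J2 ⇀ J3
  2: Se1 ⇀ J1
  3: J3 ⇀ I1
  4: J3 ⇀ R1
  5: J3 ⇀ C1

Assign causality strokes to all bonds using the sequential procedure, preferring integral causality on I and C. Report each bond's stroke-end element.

bond 2 stroke at J1  (Se1 (Se) sets effort on bond)
bond 0 stroke at J2  (common-e at J1 fixed by 2)
bond 1 stroke at J3  (common-e at J2 fixed by 0)
bond 3 stroke at I1  (I1 integral (f out))
bond 4 stroke at J3  (J3: bond 3 brought flow, rest push out)
bond 5 stroke at J3  (J3: bond 3 brought flow, rest push out)

b0 |J2
b1 |J3
b2 |J1
b3 |I1
b4 |J3
b5 |J3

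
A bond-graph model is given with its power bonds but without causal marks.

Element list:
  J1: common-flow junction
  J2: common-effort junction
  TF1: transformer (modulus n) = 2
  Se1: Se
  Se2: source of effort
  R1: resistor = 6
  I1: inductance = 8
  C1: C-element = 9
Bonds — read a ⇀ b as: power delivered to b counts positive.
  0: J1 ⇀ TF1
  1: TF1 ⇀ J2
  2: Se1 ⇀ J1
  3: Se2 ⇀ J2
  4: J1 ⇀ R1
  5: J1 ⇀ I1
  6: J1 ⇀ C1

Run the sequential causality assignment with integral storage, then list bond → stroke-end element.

b0 stroke at J1
b1 stroke at TF1
b2 stroke at J1
b3 stroke at J2
b4 stroke at J1
b5 stroke at I1
b6 stroke at J1

β2 stroke at J1  (Se1 (Se) sets effort on bond)
β3 stroke at J2  (Se2: effort source, stroke at far end)
β1 stroke at TF1  (common-e at J2 fixed by 3)
β0 stroke at J1  (TF1 one-in-one-out from 1)
β5 stroke at I1  (prefer integral on I1)
β4 stroke at J1  (1-jn J1 has f-setter on 5)
β6 stroke at J1  (1-jn J1 has f-setter on 5)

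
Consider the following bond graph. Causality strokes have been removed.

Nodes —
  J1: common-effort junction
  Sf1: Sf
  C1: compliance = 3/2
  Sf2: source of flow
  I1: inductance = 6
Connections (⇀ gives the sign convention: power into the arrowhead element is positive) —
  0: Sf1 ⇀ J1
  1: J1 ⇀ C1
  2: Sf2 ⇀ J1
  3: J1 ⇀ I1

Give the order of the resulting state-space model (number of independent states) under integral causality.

β0 stroke at Sf1  (source Sf1 imposes f)
β2 stroke at Sf2  (Sf2: flow source, stroke at near end)
β1 stroke at J1  (C1 outputs effort q/C1)
β3 stroke at I1  (0-jn J1 has e-setter on 1)

2  (C1, I1 all integral)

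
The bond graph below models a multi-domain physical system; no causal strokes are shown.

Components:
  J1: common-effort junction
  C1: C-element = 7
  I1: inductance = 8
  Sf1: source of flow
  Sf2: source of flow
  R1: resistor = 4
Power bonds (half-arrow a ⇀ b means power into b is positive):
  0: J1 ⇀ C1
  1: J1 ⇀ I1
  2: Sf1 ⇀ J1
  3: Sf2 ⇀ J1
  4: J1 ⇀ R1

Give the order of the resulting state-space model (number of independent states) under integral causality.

2  (C1, I1 all integral)

#2 →Sf1  (Sf1 fixes flow; stroke at Sf1)
#3 →Sf2  (Sf2 fixes flow; stroke at Sf2)
#0 →J1  (C1 integral (e out))
#1 →I1  (0-jn J1 has e-setter on 0)
#4 →R1  (common-e at J1 fixed by 0)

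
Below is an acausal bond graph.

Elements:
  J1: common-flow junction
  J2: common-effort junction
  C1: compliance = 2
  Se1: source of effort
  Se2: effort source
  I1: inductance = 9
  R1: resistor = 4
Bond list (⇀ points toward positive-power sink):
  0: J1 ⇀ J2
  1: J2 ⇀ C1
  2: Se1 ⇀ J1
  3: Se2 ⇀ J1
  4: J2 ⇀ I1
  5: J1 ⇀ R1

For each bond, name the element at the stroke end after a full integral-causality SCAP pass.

b2 |J1  (source Se1 imposes e)
b3 |J1  (Se2: effort source, stroke at far end)
b1 |J2  (C1 integral (e out))
b0 |J1  (0-jn J2 has e-setter on 1)
b4 |I1  (0-jn J2 has e-setter on 1)
b5 |R1  (J1 needs exactly one f-in)

bond 0 |J1
bond 1 |J2
bond 2 |J1
bond 3 |J1
bond 4 |I1
bond 5 |R1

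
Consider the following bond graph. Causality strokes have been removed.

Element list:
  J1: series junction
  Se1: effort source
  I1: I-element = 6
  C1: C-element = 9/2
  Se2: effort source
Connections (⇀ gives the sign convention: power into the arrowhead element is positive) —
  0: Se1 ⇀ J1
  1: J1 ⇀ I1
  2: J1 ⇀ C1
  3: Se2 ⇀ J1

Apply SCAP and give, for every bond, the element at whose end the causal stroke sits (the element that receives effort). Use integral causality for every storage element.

bond 0 stroke at J1
bond 1 stroke at I1
bond 2 stroke at J1
bond 3 stroke at J1

#0 stroke at J1  (Se1 (Se) sets effort on bond)
#3 stroke at J1  (Se2 (Se) sets effort on bond)
#1 stroke at I1  (I1 outputs flow p/I1)
#2 stroke at J1  (1-jn J1 has f-setter on 1)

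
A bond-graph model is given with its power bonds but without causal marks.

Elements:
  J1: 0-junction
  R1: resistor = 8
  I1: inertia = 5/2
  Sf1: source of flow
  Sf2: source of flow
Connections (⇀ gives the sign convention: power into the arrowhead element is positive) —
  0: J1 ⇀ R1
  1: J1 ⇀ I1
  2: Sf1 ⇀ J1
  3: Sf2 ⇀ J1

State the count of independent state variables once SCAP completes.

1  (I1 all integral)

bond 2 |Sf1  (source Sf1 imposes f)
bond 3 |Sf2  (Sf2: flow source, stroke at near end)
bond 1 |I1  (I1 outputs flow p/I1)
bond 0 |J1  (only one effort-in slot at J1)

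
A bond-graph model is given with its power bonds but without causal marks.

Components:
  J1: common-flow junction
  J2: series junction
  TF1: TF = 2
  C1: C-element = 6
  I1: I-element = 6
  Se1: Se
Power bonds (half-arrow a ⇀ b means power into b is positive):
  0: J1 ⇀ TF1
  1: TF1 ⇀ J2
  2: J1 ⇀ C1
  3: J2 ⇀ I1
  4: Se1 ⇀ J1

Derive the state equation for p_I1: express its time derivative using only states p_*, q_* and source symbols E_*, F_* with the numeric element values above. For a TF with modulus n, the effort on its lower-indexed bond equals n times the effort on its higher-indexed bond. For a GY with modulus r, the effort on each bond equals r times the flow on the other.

dp_I1/dt = E_Se1/2 - q_C1/12

β4 stroke at J1  (Se1: effort source, stroke at far end)
β2 stroke at J1  (prefer integral on C1)
β0 stroke at TF1  (closing 1-jn rule on J1)
β1 stroke at J2  (TF1 one-in-one-out from 0)
β3 stroke at I1  (J2 needs exactly one f-in)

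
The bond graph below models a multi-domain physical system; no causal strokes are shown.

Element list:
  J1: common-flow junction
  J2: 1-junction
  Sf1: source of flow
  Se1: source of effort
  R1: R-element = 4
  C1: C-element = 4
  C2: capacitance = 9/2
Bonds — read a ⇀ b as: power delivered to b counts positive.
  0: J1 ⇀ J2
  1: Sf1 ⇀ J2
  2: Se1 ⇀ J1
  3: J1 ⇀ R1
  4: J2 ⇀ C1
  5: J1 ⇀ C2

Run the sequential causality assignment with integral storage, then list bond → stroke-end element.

β0 stroke at J2
β1 stroke at Sf1
β2 stroke at J1
β3 stroke at J1
β4 stroke at J2
β5 stroke at J1

β1 →Sf1  (Sf1 fixes flow; stroke at Sf1)
β2 →J1  (Se1 (Se) sets effort on bond)
β0 →J2  (1-jn J2 has f-setter on 1)
β4 →J2  (common-f at J2 fixed by 1)
β3 →J1  (common-f at J1 fixed by 0)
β5 →J1  (J1: bond 0 brought flow, rest push out)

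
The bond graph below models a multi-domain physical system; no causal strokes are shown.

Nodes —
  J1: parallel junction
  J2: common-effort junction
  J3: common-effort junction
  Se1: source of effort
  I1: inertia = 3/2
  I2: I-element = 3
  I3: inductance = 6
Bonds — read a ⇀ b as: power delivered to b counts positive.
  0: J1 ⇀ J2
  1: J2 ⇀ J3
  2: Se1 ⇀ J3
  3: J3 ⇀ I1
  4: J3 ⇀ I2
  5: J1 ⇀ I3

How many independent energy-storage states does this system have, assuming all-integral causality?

3  (I1, I2, I3 all integral)

#2 stroke→J3  (Se1 (Se) sets effort on bond)
#1 stroke→J2  (common-e at J3 fixed by 2)
#3 stroke→I1  (J3 effort already set via bond 2)
#4 stroke→I2  (0-jn J3 has e-setter on 2)
#0 stroke→J1  (0-jn J2 has e-setter on 1)
#5 stroke→I3  (0-jn J1 has e-setter on 0)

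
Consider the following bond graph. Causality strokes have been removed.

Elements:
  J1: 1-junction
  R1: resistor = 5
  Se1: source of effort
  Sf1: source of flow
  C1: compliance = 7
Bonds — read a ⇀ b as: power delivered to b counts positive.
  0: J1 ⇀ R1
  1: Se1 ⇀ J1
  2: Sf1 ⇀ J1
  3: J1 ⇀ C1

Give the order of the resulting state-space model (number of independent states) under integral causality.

1  (C1 all integral)

#1 |J1  (Se1 (Se) sets effort on bond)
#2 |Sf1  (Sf1: flow source, stroke at near end)
#0 |J1  (1-jn J1 has f-setter on 2)
#3 |J1  (1-jn J1 has f-setter on 2)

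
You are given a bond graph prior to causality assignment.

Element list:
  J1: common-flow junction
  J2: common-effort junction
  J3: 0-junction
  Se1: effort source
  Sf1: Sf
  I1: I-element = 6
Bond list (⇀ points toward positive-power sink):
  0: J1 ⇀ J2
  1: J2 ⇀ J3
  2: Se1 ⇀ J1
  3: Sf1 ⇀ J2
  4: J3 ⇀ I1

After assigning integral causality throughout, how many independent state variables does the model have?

1  (I1 all integral)

β2 stroke→J1  (Se1 fixes effort; stroke away)
β3 stroke→Sf1  (source Sf1 imposes f)
β0 stroke→J2  (only one flow-in slot at J1)
β1 stroke→J3  (common-e at J2 fixed by 0)
β4 stroke→I1  (common-e at J3 fixed by 1)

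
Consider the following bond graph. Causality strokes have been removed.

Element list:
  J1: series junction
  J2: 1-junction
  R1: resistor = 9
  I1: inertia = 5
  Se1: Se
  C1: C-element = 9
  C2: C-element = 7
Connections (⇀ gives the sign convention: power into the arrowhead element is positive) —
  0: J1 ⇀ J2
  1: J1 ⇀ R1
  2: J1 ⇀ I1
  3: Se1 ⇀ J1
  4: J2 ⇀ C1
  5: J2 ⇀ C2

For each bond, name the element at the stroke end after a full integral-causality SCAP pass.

bond 3 stroke→J1  (Se1 fixes effort; stroke away)
bond 2 stroke→I1  (I1 integral (f out))
bond 0 stroke→J1  (J1 flow already set via bond 2)
bond 1 stroke→J1  (common-f at J1 fixed by 2)
bond 4 stroke→J2  (J2: bond 0 brought flow, rest push out)
bond 5 stroke→J2  (J2: bond 0 brought flow, rest push out)

bond 0 stroke→J1
bond 1 stroke→J1
bond 2 stroke→I1
bond 3 stroke→J1
bond 4 stroke→J2
bond 5 stroke→J2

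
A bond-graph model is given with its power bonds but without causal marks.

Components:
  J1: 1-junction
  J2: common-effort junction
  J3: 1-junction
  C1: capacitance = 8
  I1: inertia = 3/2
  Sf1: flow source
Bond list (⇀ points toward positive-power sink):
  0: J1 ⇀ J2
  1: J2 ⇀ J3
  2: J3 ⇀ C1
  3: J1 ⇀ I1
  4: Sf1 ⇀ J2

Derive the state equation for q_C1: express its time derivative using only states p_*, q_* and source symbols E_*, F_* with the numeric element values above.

bond 4 |Sf1  (source Sf1 imposes f)
bond 2 |J3  (C1: C, integral causality)
bond 1 |J2  (J3: last free bond brings flow in)
bond 0 |J1  (J2: bond 1 brought effort, rest push out)
bond 3 |I1  (J1: last free bond brings flow in)

dq_C1/dt = F_Sf1 + 2*p_I1/3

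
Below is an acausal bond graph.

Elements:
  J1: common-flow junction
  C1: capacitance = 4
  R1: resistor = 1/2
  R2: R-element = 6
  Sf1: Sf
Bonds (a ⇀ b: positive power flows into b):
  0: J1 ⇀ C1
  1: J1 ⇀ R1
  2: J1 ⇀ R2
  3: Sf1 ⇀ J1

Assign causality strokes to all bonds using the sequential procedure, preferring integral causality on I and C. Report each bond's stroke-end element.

β3 |Sf1  (source Sf1 imposes f)
β0 |J1  (1-jn J1 has f-setter on 3)
β1 |J1  (J1: bond 3 brought flow, rest push out)
β2 |J1  (1-jn J1 has f-setter on 3)

β0 |J1
β1 |J1
β2 |J1
β3 |Sf1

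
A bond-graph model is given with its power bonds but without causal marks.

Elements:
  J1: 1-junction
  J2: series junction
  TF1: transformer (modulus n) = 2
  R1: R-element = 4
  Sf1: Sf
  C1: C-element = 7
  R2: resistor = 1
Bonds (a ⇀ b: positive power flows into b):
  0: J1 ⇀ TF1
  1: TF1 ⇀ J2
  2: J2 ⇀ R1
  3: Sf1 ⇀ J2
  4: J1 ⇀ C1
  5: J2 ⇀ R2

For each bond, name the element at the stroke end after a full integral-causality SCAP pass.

β3 |Sf1  (source Sf1 imposes f)
β1 |J2  (J2: bond 3 brought flow, rest push out)
β2 |J2  (J2: bond 3 brought flow, rest push out)
β5 |J2  (1-jn J2 has f-setter on 3)
β0 |TF1  (through TF1, causality passes straight; one stroke at TF1)
β4 |J1  (J1: bond 0 brought flow, rest push out)

b0 stroke at TF1
b1 stroke at J2
b2 stroke at J2
b3 stroke at Sf1
b4 stroke at J1
b5 stroke at J2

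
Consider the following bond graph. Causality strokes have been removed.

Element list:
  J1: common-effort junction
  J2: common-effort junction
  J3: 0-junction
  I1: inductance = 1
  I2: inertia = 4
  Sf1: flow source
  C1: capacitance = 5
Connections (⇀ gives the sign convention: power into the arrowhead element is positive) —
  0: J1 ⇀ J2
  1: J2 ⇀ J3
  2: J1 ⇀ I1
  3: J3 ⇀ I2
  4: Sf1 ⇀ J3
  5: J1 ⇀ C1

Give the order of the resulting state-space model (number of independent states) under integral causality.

#4 stroke→Sf1  (source Sf1 imposes f)
#2 stroke→I1  (prefer integral on I1)
#3 stroke→I2  (prefer integral on I2)
#1 stroke→J3  (J3: last free bond brings effort in)
#0 stroke→J2  (J2 needs exactly one e-in)
#5 stroke→J1  (J1 needs exactly one e-in)

3  (C1, I1, I2 all integral)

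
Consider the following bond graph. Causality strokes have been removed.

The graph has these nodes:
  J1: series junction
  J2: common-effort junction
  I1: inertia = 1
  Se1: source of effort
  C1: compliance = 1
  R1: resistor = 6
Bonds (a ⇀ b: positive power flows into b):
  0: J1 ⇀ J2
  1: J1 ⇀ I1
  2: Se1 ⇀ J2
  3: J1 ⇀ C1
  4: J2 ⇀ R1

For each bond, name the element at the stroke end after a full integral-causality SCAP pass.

#0 →J1
#1 →I1
#2 →J2
#3 →J1
#4 →R1

bond 2 stroke→J2  (Se1 fixes effort; stroke away)
bond 0 stroke→J1  (J2: bond 2 brought effort, rest push out)
bond 4 stroke→R1  (common-e at J2 fixed by 2)
bond 1 stroke→I1  (I1 integral (f out))
bond 3 stroke→J1  (1-jn J1 has f-setter on 1)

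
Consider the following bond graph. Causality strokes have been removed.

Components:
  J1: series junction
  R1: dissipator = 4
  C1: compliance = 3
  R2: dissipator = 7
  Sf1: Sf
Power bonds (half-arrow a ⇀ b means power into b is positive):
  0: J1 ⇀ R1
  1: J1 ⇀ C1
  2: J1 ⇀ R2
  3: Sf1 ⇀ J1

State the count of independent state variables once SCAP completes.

1  (C1 all integral)

bond 3 stroke→Sf1  (Sf1 (Sf) sets flow on bond)
bond 0 stroke→J1  (J1 flow already set via bond 3)
bond 1 stroke→J1  (common-f at J1 fixed by 3)
bond 2 stroke→J1  (1-jn J1 has f-setter on 3)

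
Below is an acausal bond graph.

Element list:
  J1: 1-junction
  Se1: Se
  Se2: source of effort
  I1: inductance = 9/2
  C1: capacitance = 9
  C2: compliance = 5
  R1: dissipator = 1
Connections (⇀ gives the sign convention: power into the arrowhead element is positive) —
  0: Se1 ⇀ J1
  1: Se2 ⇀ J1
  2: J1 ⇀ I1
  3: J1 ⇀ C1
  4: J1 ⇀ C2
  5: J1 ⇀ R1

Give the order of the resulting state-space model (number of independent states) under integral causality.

3  (C1, C2, I1 all integral)

b0 |J1  (source Se1 imposes e)
b1 |J1  (Se2 (Se) sets effort on bond)
b2 |I1  (I1: I, integral causality)
b3 |J1  (J1 flow already set via bond 2)
b4 |J1  (common-f at J1 fixed by 2)
b5 |J1  (J1: bond 2 brought flow, rest push out)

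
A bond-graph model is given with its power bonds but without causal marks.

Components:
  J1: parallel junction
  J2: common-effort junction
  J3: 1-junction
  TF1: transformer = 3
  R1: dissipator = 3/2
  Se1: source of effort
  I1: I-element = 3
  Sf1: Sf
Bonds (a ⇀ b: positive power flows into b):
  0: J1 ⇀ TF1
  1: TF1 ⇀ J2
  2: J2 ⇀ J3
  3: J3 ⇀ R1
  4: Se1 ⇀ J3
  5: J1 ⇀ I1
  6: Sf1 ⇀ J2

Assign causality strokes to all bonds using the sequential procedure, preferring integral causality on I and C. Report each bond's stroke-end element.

bond 0 |J1
bond 1 |TF1
bond 2 |J2
bond 3 |J3
bond 4 |J3
bond 5 |I1
bond 6 |Sf1

bond 4 →J3  (Se1 (Se) sets effort on bond)
bond 6 →Sf1  (source Sf1 imposes f)
bond 5 →I1  (prefer integral on I1)
bond 0 →J1  (closing 0-jn rule on J1)
bond 1 →TF1  (TF TF1: opposite of bond 0)
bond 2 →J2  (J2: last free bond brings effort in)
bond 3 →J3  (common-f at J3 fixed by 2)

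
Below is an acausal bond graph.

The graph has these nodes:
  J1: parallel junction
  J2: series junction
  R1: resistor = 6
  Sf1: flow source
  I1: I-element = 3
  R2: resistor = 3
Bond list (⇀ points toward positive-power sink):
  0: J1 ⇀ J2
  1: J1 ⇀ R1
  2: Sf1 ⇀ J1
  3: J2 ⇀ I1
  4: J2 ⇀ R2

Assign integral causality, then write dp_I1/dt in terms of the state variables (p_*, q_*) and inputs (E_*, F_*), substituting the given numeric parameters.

#2 →Sf1  (Sf1 (Sf) sets flow on bond)
#3 →I1  (I1 outputs flow p/I1)
#0 →J2  (J2 flow already set via bond 3)
#4 →J2  (common-f at J2 fixed by 3)
#1 →J1  (only one effort-in slot at J1)

dp_I1/dt = 6*F_Sf1 - 3*p_I1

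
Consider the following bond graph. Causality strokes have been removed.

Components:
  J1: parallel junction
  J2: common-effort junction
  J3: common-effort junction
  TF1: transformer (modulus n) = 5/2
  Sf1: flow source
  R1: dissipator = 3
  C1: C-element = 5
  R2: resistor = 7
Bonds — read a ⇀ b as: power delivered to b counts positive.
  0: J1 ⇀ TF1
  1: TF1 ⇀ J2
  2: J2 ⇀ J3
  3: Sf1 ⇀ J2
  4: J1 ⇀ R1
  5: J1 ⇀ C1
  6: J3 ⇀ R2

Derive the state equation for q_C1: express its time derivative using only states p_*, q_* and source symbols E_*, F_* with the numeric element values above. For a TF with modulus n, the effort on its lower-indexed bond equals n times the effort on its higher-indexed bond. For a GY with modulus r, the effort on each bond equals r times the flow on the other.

b3 →Sf1  (source Sf1 imposes f)
b5 →J1  (C1 integral (e out))
b0 →TF1  (J1: bond 5 brought effort, rest push out)
b4 →R1  (J1: bond 5 brought effort, rest push out)
b1 →J2  (TF TF1: opposite of bond 0)
b2 →J3  (J2: bond 1 brought effort, rest push out)
b6 →R2  (J3 effort already set via bond 2)

dq_C1/dt = 2*F_Sf1/5 - 187*q_C1/2625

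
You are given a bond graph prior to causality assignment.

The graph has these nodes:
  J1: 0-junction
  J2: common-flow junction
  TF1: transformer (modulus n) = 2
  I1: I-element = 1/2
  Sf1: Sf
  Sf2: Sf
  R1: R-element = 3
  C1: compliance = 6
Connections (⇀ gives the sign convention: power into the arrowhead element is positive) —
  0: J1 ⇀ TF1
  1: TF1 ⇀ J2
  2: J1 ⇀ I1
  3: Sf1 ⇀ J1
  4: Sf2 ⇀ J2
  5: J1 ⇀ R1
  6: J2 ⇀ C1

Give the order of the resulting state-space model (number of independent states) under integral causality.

2  (C1, I1 all integral)

β3 stroke→Sf1  (Sf1 fixes flow; stroke at Sf1)
β4 stroke→Sf2  (Sf2 fixes flow; stroke at Sf2)
β1 stroke→J2  (J2 flow already set via bond 4)
β6 stroke→J2  (1-jn J2 has f-setter on 4)
β0 stroke→TF1  (TF1 one-in-one-out from 1)
β2 stroke→I1  (prefer integral on I1)
β5 stroke→J1  (closing 0-jn rule on J1)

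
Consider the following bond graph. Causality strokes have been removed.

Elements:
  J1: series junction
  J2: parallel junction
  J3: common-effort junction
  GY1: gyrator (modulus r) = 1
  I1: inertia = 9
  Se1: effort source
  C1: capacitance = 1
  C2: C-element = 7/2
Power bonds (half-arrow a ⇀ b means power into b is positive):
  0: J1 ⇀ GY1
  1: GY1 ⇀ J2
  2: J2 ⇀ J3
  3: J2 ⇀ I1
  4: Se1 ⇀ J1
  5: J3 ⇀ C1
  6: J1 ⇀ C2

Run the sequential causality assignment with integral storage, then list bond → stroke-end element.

β4 stroke→J1  (Se1 (Se) sets effort on bond)
β3 stroke→I1  (prefer integral on I1)
β5 stroke→J3  (C1 outputs effort q/C1)
β2 stroke→J2  (J3: bond 5 brought effort, rest push out)
β1 stroke→GY1  (J2 effort already set via bond 2)
β0 stroke→GY1  (GY1: gyrator matches bond 1)
β6 stroke→J1  (J1: bond 0 brought flow, rest push out)

b0 stroke→GY1
b1 stroke→GY1
b2 stroke→J2
b3 stroke→I1
b4 stroke→J1
b5 stroke→J3
b6 stroke→J1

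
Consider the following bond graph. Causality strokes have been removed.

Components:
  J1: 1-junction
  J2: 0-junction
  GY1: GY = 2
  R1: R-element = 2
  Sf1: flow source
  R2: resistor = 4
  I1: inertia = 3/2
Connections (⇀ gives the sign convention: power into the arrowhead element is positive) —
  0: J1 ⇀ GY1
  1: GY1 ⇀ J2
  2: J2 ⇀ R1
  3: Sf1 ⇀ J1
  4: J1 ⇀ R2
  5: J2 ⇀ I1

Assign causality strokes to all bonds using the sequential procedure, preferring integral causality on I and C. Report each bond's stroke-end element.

#3 →Sf1  (Sf1 (Sf) sets flow on bond)
#0 →J1  (J1: bond 3 brought flow, rest push out)
#4 →J1  (J1: bond 3 brought flow, rest push out)
#1 →J2  (GY1 both-in/both-out from 0)
#2 →R1  (0-jn J2 has e-setter on 1)
#5 →I1  (0-jn J2 has e-setter on 1)

bond 0 stroke at J1
bond 1 stroke at J2
bond 2 stroke at R1
bond 3 stroke at Sf1
bond 4 stroke at J1
bond 5 stroke at I1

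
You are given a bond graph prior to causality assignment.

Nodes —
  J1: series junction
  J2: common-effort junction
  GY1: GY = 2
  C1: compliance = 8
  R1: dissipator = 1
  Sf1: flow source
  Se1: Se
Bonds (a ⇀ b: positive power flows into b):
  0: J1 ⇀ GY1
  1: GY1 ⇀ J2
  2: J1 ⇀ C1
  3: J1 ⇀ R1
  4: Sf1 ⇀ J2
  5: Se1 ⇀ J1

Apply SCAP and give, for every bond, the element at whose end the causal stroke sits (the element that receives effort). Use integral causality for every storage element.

#4 →Sf1  (source Sf1 imposes f)
#5 →J1  (Se1 (Se) sets effort on bond)
#1 →J2  (only one effort-in slot at J2)
#0 →J1  (GY1: gyrator matches bond 1)
#2 →J1  (C1 integral (e out))
#3 →R1  (only one flow-in slot at J1)

bond 0 stroke→J1
bond 1 stroke→J2
bond 2 stroke→J1
bond 3 stroke→R1
bond 4 stroke→Sf1
bond 5 stroke→J1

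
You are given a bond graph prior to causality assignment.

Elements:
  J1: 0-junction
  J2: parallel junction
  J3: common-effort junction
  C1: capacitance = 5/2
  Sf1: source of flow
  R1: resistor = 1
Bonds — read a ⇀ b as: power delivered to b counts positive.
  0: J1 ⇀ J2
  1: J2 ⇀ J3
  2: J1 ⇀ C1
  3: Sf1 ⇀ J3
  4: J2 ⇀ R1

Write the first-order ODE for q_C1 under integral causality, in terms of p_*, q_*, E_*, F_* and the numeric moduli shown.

dq_C1/dt = F_Sf1 - 2*q_C1/5

b3 stroke→Sf1  (Sf1: flow source, stroke at near end)
b1 stroke→J3  (only one effort-in slot at J3)
b2 stroke→J1  (C1 integral (e out))
b0 stroke→J2  (J1: bond 2 brought effort, rest push out)
b4 stroke→R1  (J2: bond 0 brought effort, rest push out)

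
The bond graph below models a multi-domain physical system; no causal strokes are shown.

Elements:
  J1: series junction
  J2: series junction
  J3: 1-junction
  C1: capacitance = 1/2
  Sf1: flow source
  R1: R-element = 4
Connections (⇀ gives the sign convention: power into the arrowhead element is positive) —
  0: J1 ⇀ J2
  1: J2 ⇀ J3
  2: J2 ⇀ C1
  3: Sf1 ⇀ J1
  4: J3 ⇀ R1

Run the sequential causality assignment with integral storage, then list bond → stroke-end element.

β3 |Sf1  (source Sf1 imposes f)
β0 |J1  (J1: bond 3 brought flow, rest push out)
β1 |J2  (J2 flow already set via bond 0)
β2 |J2  (common-f at J2 fixed by 0)
β4 |J3  (J3: bond 1 brought flow, rest push out)

#0 →J1
#1 →J2
#2 →J2
#3 →Sf1
#4 →J3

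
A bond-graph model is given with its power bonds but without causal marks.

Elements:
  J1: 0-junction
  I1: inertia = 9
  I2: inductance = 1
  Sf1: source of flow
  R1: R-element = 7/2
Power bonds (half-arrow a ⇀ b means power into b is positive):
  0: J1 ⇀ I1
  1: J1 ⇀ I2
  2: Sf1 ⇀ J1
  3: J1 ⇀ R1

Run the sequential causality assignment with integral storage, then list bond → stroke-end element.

bond 2 |Sf1  (Sf1 fixes flow; stroke at Sf1)
bond 0 |I1  (I1 outputs flow p/I1)
bond 1 |I2  (I2: I, integral causality)
bond 3 |J1  (J1 needs exactly one e-in)

bond 0 stroke at I1
bond 1 stroke at I2
bond 2 stroke at Sf1
bond 3 stroke at J1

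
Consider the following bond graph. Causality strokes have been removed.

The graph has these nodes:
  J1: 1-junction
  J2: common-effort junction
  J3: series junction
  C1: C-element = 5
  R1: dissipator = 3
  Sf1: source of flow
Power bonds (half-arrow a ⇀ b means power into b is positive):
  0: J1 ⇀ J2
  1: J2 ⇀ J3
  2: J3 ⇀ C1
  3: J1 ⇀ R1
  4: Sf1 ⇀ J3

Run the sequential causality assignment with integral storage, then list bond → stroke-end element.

b0 →J2
b1 →J3
b2 →J3
b3 →J1
b4 →Sf1

b4 stroke at Sf1  (Sf1 (Sf) sets flow on bond)
b1 stroke at J3  (1-jn J3 has f-setter on 4)
b2 stroke at J3  (J3 flow already set via bond 4)
b0 stroke at J2  (closing 0-jn rule on J2)
b3 stroke at J1  (common-f at J1 fixed by 0)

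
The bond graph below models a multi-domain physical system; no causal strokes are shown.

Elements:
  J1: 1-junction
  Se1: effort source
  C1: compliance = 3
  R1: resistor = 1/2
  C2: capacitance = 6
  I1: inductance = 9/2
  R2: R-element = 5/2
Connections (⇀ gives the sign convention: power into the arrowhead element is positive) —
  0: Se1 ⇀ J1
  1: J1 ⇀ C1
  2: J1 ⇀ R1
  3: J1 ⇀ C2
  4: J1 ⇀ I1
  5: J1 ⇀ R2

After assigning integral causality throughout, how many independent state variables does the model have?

b0 stroke→J1  (Se1 (Se) sets effort on bond)
b1 stroke→J1  (C1 outputs effort q/C1)
b3 stroke→J1  (C2 integral (e out))
b4 stroke→I1  (I1 integral (f out))
b2 stroke→J1  (J1: bond 4 brought flow, rest push out)
b5 stroke→J1  (common-f at J1 fixed by 4)

3  (C1, C2, I1 all integral)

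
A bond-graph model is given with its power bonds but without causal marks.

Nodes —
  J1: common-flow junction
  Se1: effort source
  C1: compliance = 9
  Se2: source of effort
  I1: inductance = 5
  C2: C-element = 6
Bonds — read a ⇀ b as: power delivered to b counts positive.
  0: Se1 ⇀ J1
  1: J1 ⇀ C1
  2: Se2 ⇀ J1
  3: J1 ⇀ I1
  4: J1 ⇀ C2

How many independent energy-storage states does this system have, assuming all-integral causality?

3  (C1, C2, I1 all integral)

β0 |J1  (source Se1 imposes e)
β2 |J1  (source Se2 imposes e)
β1 |J1  (prefer integral on C1)
β3 |I1  (I1: I, integral causality)
β4 |J1  (J1 flow already set via bond 3)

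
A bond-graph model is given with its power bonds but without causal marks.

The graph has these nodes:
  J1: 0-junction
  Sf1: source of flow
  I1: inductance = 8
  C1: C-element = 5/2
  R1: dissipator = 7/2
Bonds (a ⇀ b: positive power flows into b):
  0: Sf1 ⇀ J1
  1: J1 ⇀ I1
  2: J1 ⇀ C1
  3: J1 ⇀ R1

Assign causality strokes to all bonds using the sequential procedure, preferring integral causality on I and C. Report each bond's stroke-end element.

#0 stroke→Sf1
#1 stroke→I1
#2 stroke→J1
#3 stroke→R1

#0 stroke at Sf1  (Sf1: flow source, stroke at near end)
#1 stroke at I1  (prefer integral on I1)
#2 stroke at J1  (C1: C, integral causality)
#3 stroke at R1  (common-e at J1 fixed by 2)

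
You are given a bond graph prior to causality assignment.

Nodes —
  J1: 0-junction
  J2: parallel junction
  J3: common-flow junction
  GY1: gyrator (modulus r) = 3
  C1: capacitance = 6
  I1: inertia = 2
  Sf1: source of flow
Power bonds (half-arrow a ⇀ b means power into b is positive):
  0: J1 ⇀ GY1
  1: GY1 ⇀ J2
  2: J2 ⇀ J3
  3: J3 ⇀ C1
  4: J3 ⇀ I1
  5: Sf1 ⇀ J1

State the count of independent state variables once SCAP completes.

2  (C1, I1 all integral)

#5 →Sf1  (Sf1 (Sf) sets flow on bond)
#0 →J1  (closing 0-jn rule on J1)
#1 →J2  (GY1: gyrator matches bond 0)
#2 →J3  (J2: bond 1 brought effort, rest push out)
#3 →J3  (C1 outputs effort q/C1)
#4 →I1  (closing 1-jn rule on J3)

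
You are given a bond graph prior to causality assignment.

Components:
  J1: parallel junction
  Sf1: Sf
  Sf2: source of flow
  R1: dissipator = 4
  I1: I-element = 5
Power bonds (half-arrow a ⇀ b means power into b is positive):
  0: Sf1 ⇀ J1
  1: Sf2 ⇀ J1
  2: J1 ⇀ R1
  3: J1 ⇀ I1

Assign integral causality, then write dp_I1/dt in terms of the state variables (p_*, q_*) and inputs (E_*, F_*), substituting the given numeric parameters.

dp_I1/dt = 4*F_Sf1 + 4*F_Sf2 - 4*p_I1/5

β0 stroke at Sf1  (source Sf1 imposes f)
β1 stroke at Sf2  (Sf2 (Sf) sets flow on bond)
β3 stroke at I1  (prefer integral on I1)
β2 stroke at J1  (closing 0-jn rule on J1)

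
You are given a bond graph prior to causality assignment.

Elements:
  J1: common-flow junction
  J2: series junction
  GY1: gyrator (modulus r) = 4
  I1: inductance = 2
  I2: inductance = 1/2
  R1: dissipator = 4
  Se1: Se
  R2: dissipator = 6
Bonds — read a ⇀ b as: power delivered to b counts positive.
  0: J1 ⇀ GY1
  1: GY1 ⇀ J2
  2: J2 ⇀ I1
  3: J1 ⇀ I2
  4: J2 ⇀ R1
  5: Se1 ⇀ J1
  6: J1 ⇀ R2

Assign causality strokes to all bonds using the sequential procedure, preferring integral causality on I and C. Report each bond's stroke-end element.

b5 stroke→J1  (source Se1 imposes e)
b2 stroke→I1  (I1 outputs flow p/I1)
b1 stroke→J2  (common-f at J2 fixed by 2)
b4 stroke→J2  (1-jn J2 has f-setter on 2)
b0 stroke→J1  (GY1: gyrator matches bond 1)
b3 stroke→I2  (I2: I, integral causality)
b6 stroke→J1  (J1: bond 3 brought flow, rest push out)

bond 0 |J1
bond 1 |J2
bond 2 |I1
bond 3 |I2
bond 4 |J2
bond 5 |J1
bond 6 |J1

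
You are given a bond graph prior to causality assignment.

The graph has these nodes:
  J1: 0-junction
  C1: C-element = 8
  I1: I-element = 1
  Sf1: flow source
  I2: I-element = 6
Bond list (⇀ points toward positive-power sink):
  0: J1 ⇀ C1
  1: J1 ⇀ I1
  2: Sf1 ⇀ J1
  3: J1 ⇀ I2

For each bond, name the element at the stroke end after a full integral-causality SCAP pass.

bond 2 →Sf1  (source Sf1 imposes f)
bond 0 →J1  (C1 integral (e out))
bond 1 →I1  (common-e at J1 fixed by 0)
bond 3 →I2  (common-e at J1 fixed by 0)

bond 0 →J1
bond 1 →I1
bond 2 →Sf1
bond 3 →I2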